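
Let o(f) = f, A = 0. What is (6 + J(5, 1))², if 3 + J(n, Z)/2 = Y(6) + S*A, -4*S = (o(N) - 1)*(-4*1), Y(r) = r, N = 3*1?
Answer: 144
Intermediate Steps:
N = 3
S = 2 (S = -(3 - 1)*(-4*1)/4 = -(-4)/2 = -¼*(-8) = 2)
J(n, Z) = 6 (J(n, Z) = -6 + 2*(6 + 2*0) = -6 + 2*(6 + 0) = -6 + 2*6 = -6 + 12 = 6)
(6 + J(5, 1))² = (6 + 6)² = 12² = 144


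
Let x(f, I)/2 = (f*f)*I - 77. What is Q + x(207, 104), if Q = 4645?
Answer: 8917083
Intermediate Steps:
x(f, I) = -154 + 2*I*f² (x(f, I) = 2*((f*f)*I - 77) = 2*(f²*I - 77) = 2*(I*f² - 77) = 2*(-77 + I*f²) = -154 + 2*I*f²)
Q + x(207, 104) = 4645 + (-154 + 2*104*207²) = 4645 + (-154 + 2*104*42849) = 4645 + (-154 + 8912592) = 4645 + 8912438 = 8917083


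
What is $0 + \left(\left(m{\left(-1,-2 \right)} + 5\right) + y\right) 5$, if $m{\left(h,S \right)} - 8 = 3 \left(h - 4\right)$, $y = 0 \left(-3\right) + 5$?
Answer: $15$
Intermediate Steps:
$y = 5$ ($y = 0 + 5 = 5$)
$m{\left(h,S \right)} = -4 + 3 h$ ($m{\left(h,S \right)} = 8 + 3 \left(h - 4\right) = 8 + 3 \left(-4 + h\right) = 8 + \left(-12 + 3 h\right) = -4 + 3 h$)
$0 + \left(\left(m{\left(-1,-2 \right)} + 5\right) + y\right) 5 = 0 + \left(\left(\left(-4 + 3 \left(-1\right)\right) + 5\right) + 5\right) 5 = 0 + \left(\left(\left(-4 - 3\right) + 5\right) + 5\right) 5 = 0 + \left(\left(-7 + 5\right) + 5\right) 5 = 0 + \left(-2 + 5\right) 5 = 0 + 3 \cdot 5 = 0 + 15 = 15$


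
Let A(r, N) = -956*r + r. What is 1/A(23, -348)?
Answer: -1/21965 ≈ -4.5527e-5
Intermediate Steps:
A(r, N) = -955*r
1/A(23, -348) = 1/(-955*23) = 1/(-21965) = -1/21965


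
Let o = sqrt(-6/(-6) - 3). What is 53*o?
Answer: 53*I*sqrt(2) ≈ 74.953*I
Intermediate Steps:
o = I*sqrt(2) (o = sqrt(-6*(-1/6) - 3) = sqrt(1 - 3) = sqrt(-2) = I*sqrt(2) ≈ 1.4142*I)
53*o = 53*(I*sqrt(2)) = 53*I*sqrt(2)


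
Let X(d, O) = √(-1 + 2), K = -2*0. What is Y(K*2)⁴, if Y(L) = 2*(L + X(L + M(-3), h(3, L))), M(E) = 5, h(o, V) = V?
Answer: 16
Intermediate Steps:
K = 0
X(d, O) = 1 (X(d, O) = √1 = 1)
Y(L) = 2 + 2*L (Y(L) = 2*(L + 1) = 2*(1 + L) = 2 + 2*L)
Y(K*2)⁴ = (2 + 2*(0*2))⁴ = (2 + 2*0)⁴ = (2 + 0)⁴ = 2⁴ = 16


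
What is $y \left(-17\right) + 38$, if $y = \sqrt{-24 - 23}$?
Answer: $38 - 17 i \sqrt{47} \approx 38.0 - 116.55 i$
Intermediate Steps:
$y = i \sqrt{47}$ ($y = \sqrt{-47} = i \sqrt{47} \approx 6.8557 i$)
$y \left(-17\right) + 38 = i \sqrt{47} \left(-17\right) + 38 = - 17 i \sqrt{47} + 38 = 38 - 17 i \sqrt{47}$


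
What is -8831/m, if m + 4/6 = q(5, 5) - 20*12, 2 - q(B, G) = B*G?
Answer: 26493/791 ≈ 33.493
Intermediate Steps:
q(B, G) = 2 - B*G
m = -791/3 (m = -⅔ + ((2 - 1*5*5) - 20*12) = -⅔ + ((2 - 25) - 240) = -⅔ + (-23 - 240) = -⅔ - 263 = -791/3 ≈ -263.67)
-8831/m = -8831/(-791/3) = -8831*(-3/791) = 26493/791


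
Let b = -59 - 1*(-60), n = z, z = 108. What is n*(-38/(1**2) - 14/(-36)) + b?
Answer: -4061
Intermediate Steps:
n = 108
b = 1 (b = -59 + 60 = 1)
n*(-38/(1**2) - 14/(-36)) + b = 108*(-38/(1**2) - 14/(-36)) + 1 = 108*(-38/1 - 14*(-1/36)) + 1 = 108*(-38*1 + 7/18) + 1 = 108*(-38 + 7/18) + 1 = 108*(-677/18) + 1 = -4062 + 1 = -4061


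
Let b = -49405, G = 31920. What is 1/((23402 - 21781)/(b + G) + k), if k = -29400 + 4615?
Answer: -17485/433367346 ≈ -4.0347e-5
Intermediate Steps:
k = -24785
1/((23402 - 21781)/(b + G) + k) = 1/((23402 - 21781)/(-49405 + 31920) - 24785) = 1/(1621/(-17485) - 24785) = 1/(1621*(-1/17485) - 24785) = 1/(-1621/17485 - 24785) = 1/(-433367346/17485) = -17485/433367346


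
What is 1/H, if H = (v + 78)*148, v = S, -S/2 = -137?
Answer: 1/52096 ≈ 1.9195e-5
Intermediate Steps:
S = 274 (S = -2*(-137) = 274)
v = 274
H = 52096 (H = (274 + 78)*148 = 352*148 = 52096)
1/H = 1/52096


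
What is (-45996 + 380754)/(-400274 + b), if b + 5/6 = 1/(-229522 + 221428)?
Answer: -1354765626/1619912251 ≈ -0.83632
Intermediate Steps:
b = -3373/4047 (b = -⅚ + 1/(-229522 + 221428) = -⅚ + 1/(-8094) = -⅚ - 1/8094 = -3373/4047 ≈ -0.83346)
(-45996 + 380754)/(-400274 + b) = (-45996 + 380754)/(-400274 - 3373/4047) = 334758/(-1619912251/4047) = 334758*(-4047/1619912251) = -1354765626/1619912251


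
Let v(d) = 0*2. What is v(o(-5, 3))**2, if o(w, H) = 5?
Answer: 0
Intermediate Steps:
v(d) = 0
v(o(-5, 3))**2 = 0**2 = 0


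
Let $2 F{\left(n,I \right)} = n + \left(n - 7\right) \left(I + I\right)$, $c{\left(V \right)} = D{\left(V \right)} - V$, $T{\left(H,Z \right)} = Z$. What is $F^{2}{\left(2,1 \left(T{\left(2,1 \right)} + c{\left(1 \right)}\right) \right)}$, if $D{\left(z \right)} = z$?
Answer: $16$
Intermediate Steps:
$c{\left(V \right)} = 0$ ($c{\left(V \right)} = V - V = 0$)
$F{\left(n,I \right)} = \frac{n}{2} + I \left(-7 + n\right)$ ($F{\left(n,I \right)} = \frac{n + \left(n - 7\right) \left(I + I\right)}{2} = \frac{n + \left(-7 + n\right) 2 I}{2} = \frac{n + 2 I \left(-7 + n\right)}{2} = \frac{n}{2} + I \left(-7 + n\right)$)
$F^{2}{\left(2,1 \left(T{\left(2,1 \right)} + c{\left(1 \right)}\right) \right)} = \left(\frac{1}{2} \cdot 2 - 7 \cdot 1 \left(1 + 0\right) + 1 \left(1 + 0\right) 2\right)^{2} = \left(1 - 7 \cdot 1 \cdot 1 + 1 \cdot 1 \cdot 2\right)^{2} = \left(1 - 7 + 1 \cdot 2\right)^{2} = \left(1 - 7 + 2\right)^{2} = \left(-4\right)^{2} = 16$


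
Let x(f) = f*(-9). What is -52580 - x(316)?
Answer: -49736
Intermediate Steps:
x(f) = -9*f
-52580 - x(316) = -52580 - (-9)*316 = -52580 - 1*(-2844) = -52580 + 2844 = -49736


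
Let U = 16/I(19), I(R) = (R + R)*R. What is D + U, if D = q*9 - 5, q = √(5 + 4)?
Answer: 7950/361 ≈ 22.022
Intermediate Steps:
I(R) = 2*R² (I(R) = (2*R)*R = 2*R²)
q = 3 (q = √9 = 3)
U = 8/361 (U = 16/((2*19²)) = 16/((2*361)) = 16/722 = 16*(1/722) = 8/361 ≈ 0.022161)
D = 22 (D = 3*9 - 5 = 27 - 5 = 22)
D + U = 22 + 8/361 = 7950/361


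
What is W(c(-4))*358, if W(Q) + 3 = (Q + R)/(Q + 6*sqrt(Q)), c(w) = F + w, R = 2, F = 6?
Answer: -18974/17 + 2148*sqrt(2)/17 ≈ -937.43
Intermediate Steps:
c(w) = 6 + w
W(Q) = -3 + (2 + Q)/(Q + 6*sqrt(Q)) (W(Q) = -3 + (Q + 2)/(Q + 6*sqrt(Q)) = -3 + (2 + Q)/(Q + 6*sqrt(Q)))
W(c(-4))*358 = (2*(1 - (6 - 4) - 9*sqrt(6 - 4))/((6 - 4) + 6*sqrt(6 - 4)))*358 = (2*(1 - 1*2 - 9*sqrt(2))/(2 + 6*sqrt(2)))*358 = (2*(1 - 2 - 9*sqrt(2))/(2 + 6*sqrt(2)))*358 = (2*(-1 - 9*sqrt(2))/(2 + 6*sqrt(2)))*358 = 716*(-1 - 9*sqrt(2))/(2 + 6*sqrt(2))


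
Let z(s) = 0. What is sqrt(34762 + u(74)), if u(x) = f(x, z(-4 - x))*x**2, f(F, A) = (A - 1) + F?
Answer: sqrt(434510) ≈ 659.17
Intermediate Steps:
f(F, A) = -1 + A + F (f(F, A) = (-1 + A) + F = -1 + A + F)
u(x) = x**2*(-1 + x) (u(x) = (-1 + 0 + x)*x**2 = (-1 + x)*x**2 = x**2*(-1 + x))
sqrt(34762 + u(74)) = sqrt(34762 + 74**2*(-1 + 74)) = sqrt(34762 + 5476*73) = sqrt(34762 + 399748) = sqrt(434510)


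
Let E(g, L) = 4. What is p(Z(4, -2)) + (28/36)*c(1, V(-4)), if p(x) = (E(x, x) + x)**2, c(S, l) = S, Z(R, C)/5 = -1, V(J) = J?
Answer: 16/9 ≈ 1.7778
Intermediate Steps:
Z(R, C) = -5 (Z(R, C) = 5*(-1) = -5)
p(x) = (4 + x)**2
p(Z(4, -2)) + (28/36)*c(1, V(-4)) = (4 - 5)**2 + (28/36)*1 = (-1)**2 + (28*(1/36))*1 = 1 + (7/9)*1 = 1 + 7/9 = 16/9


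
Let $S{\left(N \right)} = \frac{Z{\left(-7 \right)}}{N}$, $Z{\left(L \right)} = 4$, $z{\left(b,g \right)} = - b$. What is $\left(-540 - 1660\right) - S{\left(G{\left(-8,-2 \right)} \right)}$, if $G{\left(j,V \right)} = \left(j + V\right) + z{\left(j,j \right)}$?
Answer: $-2198$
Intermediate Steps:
$G{\left(j,V \right)} = V$ ($G{\left(j,V \right)} = \left(j + V\right) - j = \left(V + j\right) - j = V$)
$S{\left(N \right)} = \frac{4}{N}$
$\left(-540 - 1660\right) - S{\left(G{\left(-8,-2 \right)} \right)} = \left(-540 - 1660\right) - \frac{4}{-2} = \left(-540 - 1660\right) - 4 \left(- \frac{1}{2}\right) = -2200 - -2 = -2200 + 2 = -2198$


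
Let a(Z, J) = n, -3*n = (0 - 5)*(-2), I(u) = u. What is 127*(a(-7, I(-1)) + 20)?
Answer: 6350/3 ≈ 2116.7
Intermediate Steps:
n = -10/3 (n = -(0 - 5)*(-2)/3 = -(-5)*(-2)/3 = -1/3*10 = -10/3 ≈ -3.3333)
a(Z, J) = -10/3
127*(a(-7, I(-1)) + 20) = 127*(-10/3 + 20) = 127*(50/3) = 6350/3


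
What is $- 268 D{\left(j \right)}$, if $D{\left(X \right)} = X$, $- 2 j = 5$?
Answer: $670$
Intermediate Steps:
$j = - \frac{5}{2}$ ($j = \left(- \frac{1}{2}\right) 5 = - \frac{5}{2} \approx -2.5$)
$- 268 D{\left(j \right)} = \left(-268\right) \left(- \frac{5}{2}\right) = 670$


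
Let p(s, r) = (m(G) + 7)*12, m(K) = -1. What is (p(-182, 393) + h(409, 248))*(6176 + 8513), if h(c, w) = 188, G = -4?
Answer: 3819140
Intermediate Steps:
p(s, r) = 72 (p(s, r) = (-1 + 7)*12 = 6*12 = 72)
(p(-182, 393) + h(409, 248))*(6176 + 8513) = (72 + 188)*(6176 + 8513) = 260*14689 = 3819140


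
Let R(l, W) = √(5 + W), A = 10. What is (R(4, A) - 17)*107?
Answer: -1819 + 107*√15 ≈ -1404.6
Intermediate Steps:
(R(4, A) - 17)*107 = (√(5 + 10) - 17)*107 = (√15 - 17)*107 = (-17 + √15)*107 = -1819 + 107*√15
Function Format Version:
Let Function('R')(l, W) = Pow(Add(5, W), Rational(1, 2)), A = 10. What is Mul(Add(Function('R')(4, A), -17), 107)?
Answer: Add(-1819, Mul(107, Pow(15, Rational(1, 2)))) ≈ -1404.6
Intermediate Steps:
Mul(Add(Function('R')(4, A), -17), 107) = Mul(Add(Pow(Add(5, 10), Rational(1, 2)), -17), 107) = Mul(Add(Pow(15, Rational(1, 2)), -17), 107) = Mul(Add(-17, Pow(15, Rational(1, 2))), 107) = Add(-1819, Mul(107, Pow(15, Rational(1, 2))))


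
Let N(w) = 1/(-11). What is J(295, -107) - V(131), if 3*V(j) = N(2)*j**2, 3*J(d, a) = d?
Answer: 6802/11 ≈ 618.36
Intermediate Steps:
N(w) = -1/11
J(d, a) = d/3
V(j) = -j**2/33 (V(j) = (-j**2/11)/3 = -j**2/33)
J(295, -107) - V(131) = (1/3)*295 - (-1)*131**2/33 = 295/3 - (-1)*17161/33 = 295/3 - 1*(-17161/33) = 295/3 + 17161/33 = 6802/11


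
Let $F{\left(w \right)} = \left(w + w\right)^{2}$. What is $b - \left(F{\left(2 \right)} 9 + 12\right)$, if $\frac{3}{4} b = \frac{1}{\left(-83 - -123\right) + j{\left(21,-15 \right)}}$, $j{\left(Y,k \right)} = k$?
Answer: $- \frac{11696}{75} \approx -155.95$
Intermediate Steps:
$F{\left(w \right)} = 4 w^{2}$ ($F{\left(w \right)} = \left(2 w\right)^{2} = 4 w^{2}$)
$b = \frac{4}{75}$ ($b = \frac{4}{3 \left(\left(-83 - -123\right) - 15\right)} = \frac{4}{3 \left(\left(-83 + 123\right) - 15\right)} = \frac{4}{3 \left(40 - 15\right)} = \frac{4}{3 \cdot 25} = \frac{4}{3} \cdot \frac{1}{25} = \frac{4}{75} \approx 0.053333$)
$b - \left(F{\left(2 \right)} 9 + 12\right) = \frac{4}{75} - \left(4 \cdot 2^{2} \cdot 9 + 12\right) = \frac{4}{75} - \left(4 \cdot 4 \cdot 9 + 12\right) = \frac{4}{75} - \left(16 \cdot 9 + 12\right) = \frac{4}{75} - \left(144 + 12\right) = \frac{4}{75} - 156 = - \frac{11696}{75}$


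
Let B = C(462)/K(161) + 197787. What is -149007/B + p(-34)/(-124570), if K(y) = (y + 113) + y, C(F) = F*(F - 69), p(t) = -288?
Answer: -447197378849/596682763515 ≈ -0.74947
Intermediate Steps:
C(F) = F*(-69 + F)
K(y) = 113 + 2*y (K(y) = (113 + y) + y = 113 + 2*y)
B = 28739637/145 (B = (462*(-69 + 462))/(113 + 2*161) + 197787 = (462*393)/(113 + 322) + 197787 = 181566/435 + 197787 = 181566*(1/435) + 197787 = 60522/145 + 197787 = 28739637/145 ≈ 1.9820e+5)
-149007/B + p(-34)/(-124570) = -149007/28739637/145 - 288/(-124570) = -149007*145/28739637 - 288*(-1/124570) = -7202005/9579879 + 144/62285 = -447197378849/596682763515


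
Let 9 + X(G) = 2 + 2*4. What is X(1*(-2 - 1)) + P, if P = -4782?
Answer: -4781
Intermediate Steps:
X(G) = 1 (X(G) = -9 + (2 + 2*4) = -9 + (2 + 8) = -9 + 10 = 1)
X(1*(-2 - 1)) + P = 1 - 4782 = -4781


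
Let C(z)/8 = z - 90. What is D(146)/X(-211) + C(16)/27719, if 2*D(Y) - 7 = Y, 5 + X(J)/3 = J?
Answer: -556471/3991536 ≈ -0.13941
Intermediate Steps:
X(J) = -15 + 3*J
C(z) = -720 + 8*z (C(z) = 8*(z - 90) = 8*(-90 + z) = -720 + 8*z)
D(Y) = 7/2 + Y/2
D(146)/X(-211) + C(16)/27719 = (7/2 + (½)*146)/(-15 + 3*(-211)) + (-720 + 8*16)/27719 = (7/2 + 73)/(-15 - 633) + (-720 + 128)*(1/27719) = (153/2)/(-648) - 592*1/27719 = (153/2)*(-1/648) - 592/27719 = -17/144 - 592/27719 = -556471/3991536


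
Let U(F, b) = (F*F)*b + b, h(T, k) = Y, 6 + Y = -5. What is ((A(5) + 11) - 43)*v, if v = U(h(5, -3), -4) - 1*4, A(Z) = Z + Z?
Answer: 10824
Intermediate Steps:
Y = -11 (Y = -6 - 5 = -11)
h(T, k) = -11
A(Z) = 2*Z
U(F, b) = b + b*F² (U(F, b) = F²*b + b = b*F² + b = b + b*F²)
v = -492 (v = -4*(1 + (-11)²) - 1*4 = -4*(1 + 121) - 4 = -4*122 - 4 = -488 - 4 = -492)
((A(5) + 11) - 43)*v = ((2*5 + 11) - 43)*(-492) = ((10 + 11) - 43)*(-492) = (21 - 43)*(-492) = -22*(-492) = 10824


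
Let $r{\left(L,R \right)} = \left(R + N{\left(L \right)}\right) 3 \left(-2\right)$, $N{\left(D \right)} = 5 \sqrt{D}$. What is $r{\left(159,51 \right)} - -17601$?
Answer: $17295 - 30 \sqrt{159} \approx 16917.0$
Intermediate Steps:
$r{\left(L,R \right)} = - 30 \sqrt{L} - 6 R$ ($r{\left(L,R \right)} = \left(R + 5 \sqrt{L}\right) 3 \left(-2\right) = \left(R + 5 \sqrt{L}\right) \left(-6\right) = - 30 \sqrt{L} - 6 R$)
$r{\left(159,51 \right)} - -17601 = \left(- 30 \sqrt{159} - 306\right) - -17601 = \left(- 30 \sqrt{159} - 306\right) + 17601 = \left(-306 - 30 \sqrt{159}\right) + 17601 = 17295 - 30 \sqrt{159}$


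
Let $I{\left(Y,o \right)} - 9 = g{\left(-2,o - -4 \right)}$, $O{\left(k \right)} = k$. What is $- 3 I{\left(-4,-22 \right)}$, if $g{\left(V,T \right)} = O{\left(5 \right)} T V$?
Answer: $-567$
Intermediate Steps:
$g{\left(V,T \right)} = 5 T V$
$I{\left(Y,o \right)} = -31 - 10 o$ ($I{\left(Y,o \right)} = 9 + 5 \left(o - -4\right) \left(-2\right) = 9 + 5 \left(o + 4\right) \left(-2\right) = 9 + 5 \left(4 + o\right) \left(-2\right) = 9 - \left(40 + 10 o\right) = -31 - 10 o$)
$- 3 I{\left(-4,-22 \right)} = - 3 \left(-31 - -220\right) = - 3 \left(-31 + 220\right) = \left(-3\right) 189 = -567$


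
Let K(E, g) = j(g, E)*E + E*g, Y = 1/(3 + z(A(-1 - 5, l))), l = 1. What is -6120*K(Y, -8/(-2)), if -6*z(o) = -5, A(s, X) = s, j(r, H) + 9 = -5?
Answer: 367200/23 ≈ 15965.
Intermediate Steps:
j(r, H) = -14 (j(r, H) = -9 - 5 = -14)
z(o) = 5/6 (z(o) = -1/6*(-5) = 5/6)
Y = 6/23 (Y = 1/(3 + 5/6) = 1/(23/6) = 6/23 ≈ 0.26087)
K(E, g) = -14*E + E*g
-6120*K(Y, -8/(-2)) = -36720*(-14 - 8/(-2))/23 = -36720*(-14 - 8*(-1/2))/23 = -36720*(-14 + 4)/23 = -36720*(-10)/23 = -6120*(-60/23) = 367200/23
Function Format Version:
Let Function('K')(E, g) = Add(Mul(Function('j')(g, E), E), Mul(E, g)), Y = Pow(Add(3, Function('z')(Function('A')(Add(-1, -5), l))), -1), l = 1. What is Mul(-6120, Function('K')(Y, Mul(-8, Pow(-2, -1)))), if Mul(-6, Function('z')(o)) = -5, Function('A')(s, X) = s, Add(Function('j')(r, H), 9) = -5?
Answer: Rational(367200, 23) ≈ 15965.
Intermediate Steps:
Function('j')(r, H) = -14 (Function('j')(r, H) = Add(-9, -5) = -14)
Function('z')(o) = Rational(5, 6) (Function('z')(o) = Mul(Rational(-1, 6), -5) = Rational(5, 6))
Y = Rational(6, 23) (Y = Pow(Add(3, Rational(5, 6)), -1) = Pow(Rational(23, 6), -1) = Rational(6, 23) ≈ 0.26087)
Function('K')(E, g) = Add(Mul(-14, E), Mul(E, g))
Mul(-6120, Function('K')(Y, Mul(-8, Pow(-2, -1)))) = Mul(-6120, Mul(Rational(6, 23), Add(-14, Mul(-8, Pow(-2, -1))))) = Mul(-6120, Mul(Rational(6, 23), Add(-14, Mul(-8, Rational(-1, 2))))) = Mul(-6120, Mul(Rational(6, 23), Add(-14, 4))) = Mul(-6120, Mul(Rational(6, 23), -10)) = Mul(-6120, Rational(-60, 23)) = Rational(367200, 23)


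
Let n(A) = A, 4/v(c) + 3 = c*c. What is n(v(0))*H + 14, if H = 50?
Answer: -158/3 ≈ -52.667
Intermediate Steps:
v(c) = 4/(-3 + c**2) (v(c) = 4/(-3 + c*c) = 4/(-3 + c**2))
n(v(0))*H + 14 = (4/(-3 + 0**2))*50 + 14 = (4/(-3 + 0))*50 + 14 = (4/(-3))*50 + 14 = (4*(-1/3))*50 + 14 = -4/3*50 + 14 = -200/3 + 14 = -158/3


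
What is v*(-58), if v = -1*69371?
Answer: 4023518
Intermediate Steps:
v = -69371
v*(-58) = -69371*(-58) = 4023518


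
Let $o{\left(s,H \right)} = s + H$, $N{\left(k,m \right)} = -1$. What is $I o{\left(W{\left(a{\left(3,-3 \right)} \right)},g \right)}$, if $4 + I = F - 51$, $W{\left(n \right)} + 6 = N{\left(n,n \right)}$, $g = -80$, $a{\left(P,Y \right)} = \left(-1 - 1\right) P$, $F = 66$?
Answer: $-957$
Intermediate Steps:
$a{\left(P,Y \right)} = - 2 P$
$W{\left(n \right)} = -7$ ($W{\left(n \right)} = -6 - 1 = -7$)
$I = 11$ ($I = -4 + \left(66 - 51\right) = -4 + 15 = 11$)
$o{\left(s,H \right)} = H + s$
$I o{\left(W{\left(a{\left(3,-3 \right)} \right)},g \right)} = 11 \left(-80 - 7\right) = 11 \left(-87\right) = -957$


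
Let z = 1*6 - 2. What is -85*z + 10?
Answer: -330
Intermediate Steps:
z = 4 (z = 6 - 2 = 4)
-85*z + 10 = -85*4 + 10 = -340 + 10 = -330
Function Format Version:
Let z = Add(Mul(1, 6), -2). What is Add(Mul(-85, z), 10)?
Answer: -330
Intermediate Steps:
z = 4 (z = Add(6, -2) = 4)
Add(Mul(-85, z), 10) = Add(Mul(-85, 4), 10) = Add(-340, 10) = -330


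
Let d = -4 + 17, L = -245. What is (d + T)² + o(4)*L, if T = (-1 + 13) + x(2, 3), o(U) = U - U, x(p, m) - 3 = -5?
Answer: 529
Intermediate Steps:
x(p, m) = -2 (x(p, m) = 3 - 5 = -2)
o(U) = 0
d = 13
T = 10 (T = (-1 + 13) - 2 = 12 - 2 = 10)
(d + T)² + o(4)*L = (13 + 10)² + 0*(-245) = 23² + 0 = 529 + 0 = 529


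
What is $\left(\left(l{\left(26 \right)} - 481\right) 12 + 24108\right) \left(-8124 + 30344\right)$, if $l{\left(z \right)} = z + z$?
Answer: $421291200$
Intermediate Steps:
$l{\left(z \right)} = 2 z$
$\left(\left(l{\left(26 \right)} - 481\right) 12 + 24108\right) \left(-8124 + 30344\right) = \left(\left(2 \cdot 26 - 481\right) 12 + 24108\right) \left(-8124 + 30344\right) = \left(\left(52 - 481\right) 12 + 24108\right) 22220 = \left(\left(-429\right) 12 + 24108\right) 22220 = \left(-5148 + 24108\right) 22220 = 18960 \cdot 22220 = 421291200$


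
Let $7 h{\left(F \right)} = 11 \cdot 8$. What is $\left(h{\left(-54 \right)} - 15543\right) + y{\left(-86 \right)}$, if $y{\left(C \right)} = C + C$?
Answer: $- \frac{109917}{7} \approx -15702.0$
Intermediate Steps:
$h{\left(F \right)} = \frac{88}{7}$ ($h{\left(F \right)} = \frac{11 \cdot 8}{7} = \frac{1}{7} \cdot 88 = \frac{88}{7}$)
$y{\left(C \right)} = 2 C$
$\left(h{\left(-54 \right)} - 15543\right) + y{\left(-86 \right)} = \left(\frac{88}{7} - 15543\right) + 2 \left(-86\right) = - \frac{108713}{7} - 172 = - \frac{109917}{7}$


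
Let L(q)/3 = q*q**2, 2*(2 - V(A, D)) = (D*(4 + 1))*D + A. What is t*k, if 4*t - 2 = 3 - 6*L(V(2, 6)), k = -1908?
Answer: -6052866219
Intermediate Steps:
V(A, D) = 2 - 5*D**2/2 - A/2 (V(A, D) = 2 - ((D*(4 + 1))*D + A)/2 = 2 - ((D*5)*D + A)/2 = 2 - ((5*D)*D + A)/2 = 2 - (5*D**2 + A)/2 = 2 - (A + 5*D**2)/2 = 2 + (-5*D**2/2 - A/2) = 2 - 5*D**2/2 - A/2)
L(q) = 3*q**3 (L(q) = 3*(q*q**2) = 3*q**3)
t = 12689447/4 (t = 1/2 + (3 - 18*(2 - 5/2*6**2 - 1/2*2)**3)/4 = 1/2 + (3 - 18*(2 - 5/2*36 - 1)**3)/4 = 1/2 + (3 - 18*(2 - 90 - 1)**3)/4 = 1/2 + (3 - 18*(-89)**3)/4 = 1/2 + (3 - 18*(-704969))/4 = 1/2 + (3 - 6*(-2114907))/4 = 1/2 + (3 + 12689442)/4 = 1/2 + (1/4)*12689445 = 1/2 + 12689445/4 = 12689447/4 ≈ 3.1724e+6)
t*k = (12689447/4)*(-1908) = -6052866219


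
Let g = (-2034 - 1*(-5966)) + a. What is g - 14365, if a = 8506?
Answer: -1927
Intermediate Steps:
g = 12438 (g = (-2034 - 1*(-5966)) + 8506 = (-2034 + 5966) + 8506 = 3932 + 8506 = 12438)
g - 14365 = 12438 - 14365 = -1927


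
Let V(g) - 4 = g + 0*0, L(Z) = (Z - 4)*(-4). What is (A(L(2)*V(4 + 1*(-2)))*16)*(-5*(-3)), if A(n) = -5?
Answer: -1200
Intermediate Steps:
L(Z) = 16 - 4*Z (L(Z) = (-4 + Z)*(-4) = 16 - 4*Z)
V(g) = 4 + g (V(g) = 4 + (g + 0*0) = 4 + (g + 0) = 4 + g)
(A(L(2)*V(4 + 1*(-2)))*16)*(-5*(-3)) = (-5*16)*(-5*(-3)) = -80*15 = -1200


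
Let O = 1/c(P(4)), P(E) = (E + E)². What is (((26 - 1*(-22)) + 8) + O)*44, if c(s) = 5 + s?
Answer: 170060/69 ≈ 2464.6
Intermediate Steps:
P(E) = 4*E² (P(E) = (2*E)² = 4*E²)
O = 1/69 (O = 1/(5 + 4*4²) = 1/(5 + 4*16) = 1/(5 + 64) = 1/69 ≈ 0.014493)
(((26 - 1*(-22)) + 8) + O)*44 = (((26 - 1*(-22)) + 8) + 1/69)*44 = (((26 + 22) + 8) + 1/69)*44 = ((48 + 8) + 1/69)*44 = (56 + 1/69)*44 = (3865/69)*44 = 170060/69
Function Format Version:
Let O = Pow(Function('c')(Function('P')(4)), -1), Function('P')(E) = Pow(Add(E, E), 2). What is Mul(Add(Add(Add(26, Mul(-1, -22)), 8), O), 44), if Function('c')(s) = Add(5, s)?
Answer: Rational(170060, 69) ≈ 2464.6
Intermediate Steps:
Function('P')(E) = Mul(4, Pow(E, 2)) (Function('P')(E) = Pow(Mul(2, E), 2) = Mul(4, Pow(E, 2)))
O = Rational(1, 69) (O = Pow(Add(5, Mul(4, Pow(4, 2))), -1) = Pow(Add(5, Mul(4, 16)), -1) = Pow(Add(5, 64), -1) = Pow(69, -1) = Rational(1, 69) ≈ 0.014493)
Mul(Add(Add(Add(26, Mul(-1, -22)), 8), O), 44) = Mul(Add(Add(Add(26, Mul(-1, -22)), 8), Rational(1, 69)), 44) = Mul(Add(Add(Add(26, 22), 8), Rational(1, 69)), 44) = Mul(Add(Add(48, 8), Rational(1, 69)), 44) = Mul(Add(56, Rational(1, 69)), 44) = Mul(Rational(3865, 69), 44) = Rational(170060, 69)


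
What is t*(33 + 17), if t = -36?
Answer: -1800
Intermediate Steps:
t*(33 + 17) = -36*(33 + 17) = -36*50 = -1800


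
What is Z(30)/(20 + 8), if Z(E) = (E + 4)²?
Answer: 289/7 ≈ 41.286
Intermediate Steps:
Z(E) = (4 + E)²
Z(30)/(20 + 8) = (4 + 30)²/(20 + 8) = 34²/28 = 1156*(1/28) = 289/7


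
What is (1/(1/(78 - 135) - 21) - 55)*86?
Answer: -2835721/599 ≈ -4734.1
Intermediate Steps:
(1/(1/(78 - 135) - 21) - 55)*86 = (1/(1/(-57) - 21) - 55)*86 = (1/(-1/57 - 21) - 55)*86 = (1/(-1198/57) - 55)*86 = (-57/1198 - 55)*86 = -65947/1198*86 = -2835721/599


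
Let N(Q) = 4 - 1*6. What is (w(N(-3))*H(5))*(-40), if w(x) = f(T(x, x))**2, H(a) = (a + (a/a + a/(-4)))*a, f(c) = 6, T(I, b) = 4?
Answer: -34200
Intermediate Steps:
N(Q) = -2 (N(Q) = 4 - 6 = -2)
H(a) = a*(1 + 3*a/4) (H(a) = (a + (1 + a*(-1/4)))*a = (a + (1 - a/4))*a = (1 + 3*a/4)*a = a*(1 + 3*a/4))
w(x) = 36 (w(x) = 6**2 = 36)
(w(N(-3))*H(5))*(-40) = (36*((1/4)*5*(4 + 3*5)))*(-40) = (36*((1/4)*5*(4 + 15)))*(-40) = (36*((1/4)*5*19))*(-40) = (36*(95/4))*(-40) = 855*(-40) = -34200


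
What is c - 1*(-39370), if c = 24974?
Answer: 64344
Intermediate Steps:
c - 1*(-39370) = 24974 - 1*(-39370) = 24974 + 39370 = 64344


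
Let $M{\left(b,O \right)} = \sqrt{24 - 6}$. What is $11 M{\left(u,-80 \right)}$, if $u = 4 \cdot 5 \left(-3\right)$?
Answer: $33 \sqrt{2} \approx 46.669$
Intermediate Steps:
$u = -60$ ($u = 20 \left(-3\right) = -60$)
$M{\left(b,O \right)} = 3 \sqrt{2}$ ($M{\left(b,O \right)} = \sqrt{18} = 3 \sqrt{2}$)
$11 M{\left(u,-80 \right)} = 11 \cdot 3 \sqrt{2} = 33 \sqrt{2}$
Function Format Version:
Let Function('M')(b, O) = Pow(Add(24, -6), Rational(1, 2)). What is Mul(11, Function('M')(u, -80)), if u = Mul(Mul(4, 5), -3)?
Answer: Mul(33, Pow(2, Rational(1, 2))) ≈ 46.669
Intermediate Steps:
u = -60 (u = Mul(20, -3) = -60)
Function('M')(b, O) = Mul(3, Pow(2, Rational(1, 2))) (Function('M')(b, O) = Pow(18, Rational(1, 2)) = Mul(3, Pow(2, Rational(1, 2))))
Mul(11, Function('M')(u, -80)) = Mul(11, Mul(3, Pow(2, Rational(1, 2)))) = Mul(33, Pow(2, Rational(1, 2)))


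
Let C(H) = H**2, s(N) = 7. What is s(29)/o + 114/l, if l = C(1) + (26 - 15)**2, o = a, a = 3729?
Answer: 212980/227469 ≈ 0.93630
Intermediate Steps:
o = 3729
l = 122 (l = 1**2 + (26 - 15)**2 = 1 + 11**2 = 1 + 121 = 122)
s(29)/o + 114/l = 7/3729 + 114/122 = 7*(1/3729) + 114*(1/122) = 7/3729 + 57/61 = 212980/227469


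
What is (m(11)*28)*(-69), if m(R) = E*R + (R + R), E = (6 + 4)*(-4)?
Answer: 807576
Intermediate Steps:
E = -40 (E = 10*(-4) = -40)
m(R) = -38*R (m(R) = -40*R + (R + R) = -40*R + 2*R = -38*R)
(m(11)*28)*(-69) = (-38*11*28)*(-69) = -418*28*(-69) = -11704*(-69) = 807576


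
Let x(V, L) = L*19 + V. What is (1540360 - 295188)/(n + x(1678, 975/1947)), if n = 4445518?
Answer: 808116628/2886236379 ≈ 0.27999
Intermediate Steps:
x(V, L) = V + 19*L (x(V, L) = 19*L + V = V + 19*L)
(1540360 - 295188)/(n + x(1678, 975/1947)) = (1540360 - 295188)/(4445518 + (1678 + 19*(975/1947))) = 1245172/(4445518 + (1678 + 19*(975*(1/1947)))) = 1245172/(4445518 + (1678 + 19*(325/649))) = 1245172/(4445518 + (1678 + 6175/649)) = 1245172/(4445518 + 1095197/649) = 1245172/(2886236379/649) = 1245172*(649/2886236379) = 808116628/2886236379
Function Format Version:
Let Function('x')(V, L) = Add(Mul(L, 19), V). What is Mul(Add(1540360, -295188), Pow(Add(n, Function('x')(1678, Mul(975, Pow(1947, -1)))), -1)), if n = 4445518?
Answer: Rational(808116628, 2886236379) ≈ 0.27999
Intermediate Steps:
Function('x')(V, L) = Add(V, Mul(19, L)) (Function('x')(V, L) = Add(Mul(19, L), V) = Add(V, Mul(19, L)))
Mul(Add(1540360, -295188), Pow(Add(n, Function('x')(1678, Mul(975, Pow(1947, -1)))), -1)) = Mul(Add(1540360, -295188), Pow(Add(4445518, Add(1678, Mul(19, Mul(975, Pow(1947, -1))))), -1)) = Mul(1245172, Pow(Add(4445518, Add(1678, Mul(19, Mul(975, Rational(1, 1947))))), -1)) = Mul(1245172, Pow(Add(4445518, Add(1678, Mul(19, Rational(325, 649)))), -1)) = Mul(1245172, Pow(Add(4445518, Add(1678, Rational(6175, 649))), -1)) = Mul(1245172, Pow(Add(4445518, Rational(1095197, 649)), -1)) = Mul(1245172, Pow(Rational(2886236379, 649), -1)) = Mul(1245172, Rational(649, 2886236379)) = Rational(808116628, 2886236379)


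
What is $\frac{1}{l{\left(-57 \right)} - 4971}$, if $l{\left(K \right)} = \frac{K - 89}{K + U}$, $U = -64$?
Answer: $- \frac{121}{601345} \approx -0.00020122$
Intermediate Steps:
$l{\left(K \right)} = \frac{-89 + K}{-64 + K}$ ($l{\left(K \right)} = \frac{K - 89}{K - 64} = \frac{-89 + K}{-64 + K}$)
$\frac{1}{l{\left(-57 \right)} - 4971} = \frac{1}{\frac{-89 - 57}{-64 - 57} - 4971} = \frac{1}{\frac{1}{-121} \left(-146\right) - 4971} = \frac{1}{\left(- \frac{1}{121}\right) \left(-146\right) - 4971} = \frac{1}{\frac{146}{121} - 4971} = \frac{1}{- \frac{601345}{121}} = - \frac{121}{601345}$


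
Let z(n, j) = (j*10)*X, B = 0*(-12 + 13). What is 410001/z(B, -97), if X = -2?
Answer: 410001/1940 ≈ 211.34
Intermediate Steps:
B = 0 (B = 0*1 = 0)
z(n, j) = -20*j (z(n, j) = (j*10)*(-2) = (10*j)*(-2) = -20*j)
410001/z(B, -97) = 410001/((-20*(-97))) = 410001/1940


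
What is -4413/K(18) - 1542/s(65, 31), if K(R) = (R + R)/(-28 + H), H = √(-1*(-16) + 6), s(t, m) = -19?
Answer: 200269/57 - 1471*√22/12 ≈ 2938.5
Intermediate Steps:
H = √22 (H = √(16 + 6) = √22 ≈ 4.6904)
K(R) = 2*R/(-28 + √22) (K(R) = (R + R)/(-28 + √22) = (2*R)/(-28 + √22) = 2*R/(-28 + √22))
-4413/K(18) - 1542/s(65, 31) = -4413/(-28/381*18 - 1/381*18*√22) - 1542/(-19) = -4413/(-168/127 - 6*√22/127) - 1542*(-1/19) = -4413/(-168/127 - 6*√22/127) + 1542/19 = 1542/19 - 4413/(-168/127 - 6*√22/127)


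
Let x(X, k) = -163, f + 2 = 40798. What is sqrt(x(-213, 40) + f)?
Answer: sqrt(40633) ≈ 201.58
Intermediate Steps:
f = 40796 (f = -2 + 40798 = 40796)
sqrt(x(-213, 40) + f) = sqrt(-163 + 40796) = sqrt(40633)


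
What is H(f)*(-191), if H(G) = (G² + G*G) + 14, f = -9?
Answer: -33616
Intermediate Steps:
H(G) = 14 + 2*G² (H(G) = (G² + G²) + 14 = 2*G² + 14 = 14 + 2*G²)
H(f)*(-191) = (14 + 2*(-9)²)*(-191) = (14 + 2*81)*(-191) = (14 + 162)*(-191) = 176*(-191) = -33616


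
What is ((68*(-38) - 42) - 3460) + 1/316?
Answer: -1923175/316 ≈ -6086.0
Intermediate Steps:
((68*(-38) - 42) - 3460) + 1/316 = ((-2584 - 42) - 3460) + 1/316 = (-2626 - 3460) + 1/316 = -6086 + 1/316 = -1923175/316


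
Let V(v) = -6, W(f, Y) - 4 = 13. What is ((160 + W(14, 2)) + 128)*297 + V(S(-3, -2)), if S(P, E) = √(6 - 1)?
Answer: 90579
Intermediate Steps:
W(f, Y) = 17 (W(f, Y) = 4 + 13 = 17)
S(P, E) = √5
((160 + W(14, 2)) + 128)*297 + V(S(-3, -2)) = ((160 + 17) + 128)*297 - 6 = (177 + 128)*297 - 6 = 305*297 - 6 = 90585 - 6 = 90579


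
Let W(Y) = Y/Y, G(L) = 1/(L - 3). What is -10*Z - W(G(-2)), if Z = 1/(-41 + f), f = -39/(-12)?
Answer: -111/151 ≈ -0.73510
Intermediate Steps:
f = 13/4 (f = -39*(-1/12) = 13/4 ≈ 3.2500)
G(L) = 1/(-3 + L)
Z = -4/151 (Z = 1/(-41 + 13/4) = 1/(-151/4) = -4/151 ≈ -0.026490)
W(Y) = 1
-10*Z - W(G(-2)) = -10*(-4/151) - 1*1 = 40/151 - 1 = -111/151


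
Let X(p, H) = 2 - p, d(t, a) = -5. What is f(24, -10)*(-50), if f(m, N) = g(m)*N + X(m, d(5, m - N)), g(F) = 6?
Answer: 4100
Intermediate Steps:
f(m, N) = 2 - m + 6*N (f(m, N) = 6*N + (2 - m) = 2 - m + 6*N)
f(24, -10)*(-50) = (2 - 1*24 + 6*(-10))*(-50) = (2 - 24 - 60)*(-50) = -82*(-50) = 4100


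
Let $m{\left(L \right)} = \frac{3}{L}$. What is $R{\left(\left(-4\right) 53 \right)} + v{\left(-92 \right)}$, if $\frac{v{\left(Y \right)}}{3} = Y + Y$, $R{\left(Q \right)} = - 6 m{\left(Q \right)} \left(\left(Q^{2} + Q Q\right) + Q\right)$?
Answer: $7062$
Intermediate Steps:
$R{\left(Q \right)} = - \frac{18 \left(Q + 2 Q^{2}\right)}{Q}$ ($R{\left(Q \right)} = - 6 \frac{3}{Q} \left(\left(Q^{2} + Q Q\right) + Q\right) = - \frac{18}{Q} \left(\left(Q^{2} + Q^{2}\right) + Q\right) = - \frac{18}{Q} \left(2 Q^{2} + Q\right) = - \frac{18}{Q} \left(Q + 2 Q^{2}\right) = - \frac{18 \left(Q + 2 Q^{2}\right)}{Q}$)
$v{\left(Y \right)} = 6 Y$ ($v{\left(Y \right)} = 3 \left(Y + Y\right) = 3 \cdot 2 Y = 6 Y$)
$R{\left(\left(-4\right) 53 \right)} + v{\left(-92 \right)} = \left(-18 - 36 \left(\left(-4\right) 53\right)\right) + 6 \left(-92\right) = \left(-18 - -7632\right) - 552 = \left(-18 + 7632\right) - 552 = 7614 - 552 = 7062$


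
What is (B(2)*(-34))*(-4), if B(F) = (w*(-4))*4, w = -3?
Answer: 6528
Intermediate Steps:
B(F) = 48 (B(F) = -3*(-4)*4 = 12*4 = 48)
(B(2)*(-34))*(-4) = (48*(-34))*(-4) = -1632*(-4) = 6528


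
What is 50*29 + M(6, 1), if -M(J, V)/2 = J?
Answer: 1438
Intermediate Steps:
M(J, V) = -2*J
50*29 + M(6, 1) = 50*29 - 2*6 = 1450 - 12 = 1438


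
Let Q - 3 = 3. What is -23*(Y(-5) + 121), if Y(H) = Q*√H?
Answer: -2783 - 138*I*√5 ≈ -2783.0 - 308.58*I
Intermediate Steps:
Q = 6 (Q = 3 + 3 = 6)
Y(H) = 6*√H
-23*(Y(-5) + 121) = -23*(6*√(-5) + 121) = -23*(6*(I*√5) + 121) = -23*(6*I*√5 + 121) = -23*(121 + 6*I*√5) = -2783 - 138*I*√5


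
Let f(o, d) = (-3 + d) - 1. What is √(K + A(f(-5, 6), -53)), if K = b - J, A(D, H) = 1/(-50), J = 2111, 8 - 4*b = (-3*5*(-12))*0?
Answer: I*√210902/10 ≈ 45.924*I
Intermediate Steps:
b = 2 (b = 2 - -3*5*(-12)*0/4 = 2 - (-15*(-12))*0/4 = 2 - 45*0 = 2 - ¼*0 = 2 + 0 = 2)
f(o, d) = -4 + d
A(D, H) = -1/50
K = -2109 (K = 2 - 1*2111 = 2 - 2111 = -2109)
√(K + A(f(-5, 6), -53)) = √(-2109 - 1/50) = √(-105451/50) = I*√210902/10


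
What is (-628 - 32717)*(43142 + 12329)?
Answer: -1849680495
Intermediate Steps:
(-628 - 32717)*(43142 + 12329) = -33345*55471 = -1849680495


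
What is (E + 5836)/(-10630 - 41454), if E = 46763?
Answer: -52599/52084 ≈ -1.0099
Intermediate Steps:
(E + 5836)/(-10630 - 41454) = (46763 + 5836)/(-10630 - 41454) = 52599/(-52084) = 52599*(-1/52084) = -52599/52084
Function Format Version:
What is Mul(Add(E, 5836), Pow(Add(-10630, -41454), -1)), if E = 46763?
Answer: Rational(-52599, 52084) ≈ -1.0099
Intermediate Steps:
Mul(Add(E, 5836), Pow(Add(-10630, -41454), -1)) = Mul(Add(46763, 5836), Pow(Add(-10630, -41454), -1)) = Mul(52599, Pow(-52084, -1)) = Mul(52599, Rational(-1, 52084)) = Rational(-52599, 52084)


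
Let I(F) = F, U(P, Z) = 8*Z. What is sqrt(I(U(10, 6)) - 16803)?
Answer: I*sqrt(16755) ≈ 129.44*I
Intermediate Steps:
sqrt(I(U(10, 6)) - 16803) = sqrt(8*6 - 16803) = sqrt(48 - 16803) = sqrt(-16755) = I*sqrt(16755)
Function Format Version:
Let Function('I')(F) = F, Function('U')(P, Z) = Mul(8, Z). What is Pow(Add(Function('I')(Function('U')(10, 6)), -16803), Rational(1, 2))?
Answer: Mul(I, Pow(16755, Rational(1, 2))) ≈ Mul(129.44, I)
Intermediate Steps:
Pow(Add(Function('I')(Function('U')(10, 6)), -16803), Rational(1, 2)) = Pow(Add(Mul(8, 6), -16803), Rational(1, 2)) = Pow(Add(48, -16803), Rational(1, 2)) = Pow(-16755, Rational(1, 2)) = Mul(I, Pow(16755, Rational(1, 2)))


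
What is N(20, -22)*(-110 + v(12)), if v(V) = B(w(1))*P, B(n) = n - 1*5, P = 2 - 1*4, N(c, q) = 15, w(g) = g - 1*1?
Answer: -1500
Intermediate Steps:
w(g) = -1 + g (w(g) = g - 1 = -1 + g)
P = -2 (P = 2 - 4 = -2)
B(n) = -5 + n (B(n) = n - 5 = -5 + n)
v(V) = 10 (v(V) = (-5 + (-1 + 1))*(-2) = (-5 + 0)*(-2) = -5*(-2) = 10)
N(20, -22)*(-110 + v(12)) = 15*(-110 + 10) = 15*(-100) = -1500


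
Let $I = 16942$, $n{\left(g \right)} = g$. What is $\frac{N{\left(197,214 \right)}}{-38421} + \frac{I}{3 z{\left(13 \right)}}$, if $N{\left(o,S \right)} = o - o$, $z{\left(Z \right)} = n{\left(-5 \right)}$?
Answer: $- \frac{16942}{15} \approx -1129.5$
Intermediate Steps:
$z{\left(Z \right)} = -5$
$N{\left(o,S \right)} = 0$
$\frac{N{\left(197,214 \right)}}{-38421} + \frac{I}{3 z{\left(13 \right)}} = \frac{0}{-38421} + \frac{16942}{3 \left(-5\right)} = 0 \left(- \frac{1}{38421}\right) + \frac{16942}{-15} = 0 + 16942 \left(- \frac{1}{15}\right) = 0 - \frac{16942}{15} = - \frac{16942}{15}$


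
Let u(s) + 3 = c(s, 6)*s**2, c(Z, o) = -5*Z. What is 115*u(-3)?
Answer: 15180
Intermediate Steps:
u(s) = -3 - 5*s**3 (u(s) = -3 + (-5*s)*s**2 = -3 - 5*s**3)
115*u(-3) = 115*(-3 - 5*(-3)**3) = 115*(-3 - 5*(-27)) = 115*(-3 + 135) = 115*132 = 15180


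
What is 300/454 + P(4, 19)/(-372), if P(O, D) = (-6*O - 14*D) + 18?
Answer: 29386/21111 ≈ 1.3920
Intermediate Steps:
P(O, D) = 18 - 14*D - 6*O (P(O, D) = (-14*D - 6*O) + 18 = 18 - 14*D - 6*O)
300/454 + P(4, 19)/(-372) = 300/454 + (18 - 14*19 - 6*4)/(-372) = 300*(1/454) + (18 - 266 - 24)*(-1/372) = 150/227 - 272*(-1/372) = 150/227 + 68/93 = 29386/21111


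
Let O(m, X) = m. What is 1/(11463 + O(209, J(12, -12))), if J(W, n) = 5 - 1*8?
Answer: 1/11672 ≈ 8.5675e-5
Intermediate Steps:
J(W, n) = -3 (J(W, n) = 5 - 8 = -3)
1/(11463 + O(209, J(12, -12))) = 1/(11463 + 209) = 1/11672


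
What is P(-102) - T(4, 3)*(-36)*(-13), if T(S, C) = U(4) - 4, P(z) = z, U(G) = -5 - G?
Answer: 5982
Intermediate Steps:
T(S, C) = -13 (T(S, C) = (-5 - 1*4) - 4 = (-5 - 4) - 4 = -9 - 4 = -13)
P(-102) - T(4, 3)*(-36)*(-13) = -102 - (-13*(-36))*(-13) = -102 - 468*(-13) = -102 - 1*(-6084) = -102 + 6084 = 5982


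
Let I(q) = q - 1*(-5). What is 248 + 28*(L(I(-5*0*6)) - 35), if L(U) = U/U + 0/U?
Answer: -704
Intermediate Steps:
I(q) = 5 + q (I(q) = q + 5 = 5 + q)
L(U) = 1 (L(U) = 1 + 0 = 1)
248 + 28*(L(I(-5*0*6)) - 35) = 248 + 28*(1 - 35) = 248 + 28*(-34) = 248 - 952 = -704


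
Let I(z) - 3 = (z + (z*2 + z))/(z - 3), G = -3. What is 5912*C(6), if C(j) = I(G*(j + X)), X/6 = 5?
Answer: 1507560/37 ≈ 40745.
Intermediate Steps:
X = 30 (X = 6*5 = 30)
I(z) = 3 + 4*z/(-3 + z) (I(z) = 3 + (z + (z*2 + z))/(z - 3) = 3 + (z + (2*z + z))/(-3 + z) = 3 + (z + 3*z)/(-3 + z) = 3 + (4*z)/(-3 + z) = 3 + 4*z/(-3 + z))
C(j) = (-639 - 21*j)/(-93 - 3*j) (C(j) = (-9 + 7*(-3*(j + 30)))/(-3 - 3*(j + 30)) = (-9 + 7*(-3*(30 + j)))/(-3 - 3*(30 + j)) = (-9 + 7*(-90 - 3*j))/(-3 + (-90 - 3*j)) = (-9 + (-630 - 21*j))/(-93 - 3*j) = (-639 - 21*j)/(-93 - 3*j))
5912*C(6) = 5912*((213 + 7*6)/(31 + 6)) = 5912*((213 + 42)/37) = 5912*((1/37)*255) = 5912*(255/37) = 1507560/37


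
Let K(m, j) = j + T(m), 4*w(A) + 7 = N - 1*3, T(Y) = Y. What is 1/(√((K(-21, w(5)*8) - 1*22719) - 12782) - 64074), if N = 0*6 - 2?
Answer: -32037/2052756511 - I*√35546/4105513022 ≈ -1.5607e-5 - 4.5923e-8*I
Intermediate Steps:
N = -2 (N = 0 - 2 = -2)
w(A) = -3 (w(A) = -7/4 + (-2 - 1*3)/4 = -7/4 + (-2 - 3)/4 = -7/4 + (¼)*(-5) = -7/4 - 5/4 = -3)
K(m, j) = j + m
1/(√((K(-21, w(5)*8) - 1*22719) - 12782) - 64074) = 1/(√(((-3*8 - 21) - 1*22719) - 12782) - 64074) = 1/(√(((-24 - 21) - 22719) - 12782) - 64074) = 1/(√((-45 - 22719) - 12782) - 64074) = 1/(√(-22764 - 12782) - 64074) = 1/(√(-35546) - 64074) = 1/(I*√35546 - 64074) = 1/(-64074 + I*√35546)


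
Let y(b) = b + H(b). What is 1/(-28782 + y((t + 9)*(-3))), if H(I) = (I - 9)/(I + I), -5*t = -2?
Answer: -235/6770242 ≈ -3.4711e-5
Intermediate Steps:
t = ⅖ (t = -⅕*(-2) = ⅖ ≈ 0.40000)
H(I) = (-9 + I)/(2*I) (H(I) = (-9 + I)/((2*I)) = (-9 + I)*(1/(2*I)) = (-9 + I)/(2*I))
y(b) = b + (-9 + b)/(2*b)
1/(-28782 + y((t + 9)*(-3))) = 1/(-28782 + (½ + (⅖ + 9)*(-3) - 9*(-1/(3*(⅖ + 9)))/2)) = 1/(-28782 + (½ + (47/5)*(-3) - 9/(2*((47/5)*(-3))))) = 1/(-28782 + (½ - 141/5 - 9/(2*(-141/5)))) = 1/(-28782 + (½ - 141/5 - 9/2*(-5/141))) = 1/(-28782 + (½ - 141/5 + 15/94)) = 1/(-28782 - 6472/235) = 1/(-6770242/235) = -235/6770242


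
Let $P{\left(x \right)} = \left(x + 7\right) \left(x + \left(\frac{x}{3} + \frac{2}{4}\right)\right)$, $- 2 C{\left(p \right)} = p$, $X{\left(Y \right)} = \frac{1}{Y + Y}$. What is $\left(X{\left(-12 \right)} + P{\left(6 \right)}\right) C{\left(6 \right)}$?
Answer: $- \frac{2651}{8} \approx -331.38$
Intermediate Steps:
$X{\left(Y \right)} = \frac{1}{2 Y}$
$C{\left(p \right)} = - \frac{p}{2}$
$P{\left(x \right)} = \left(\frac{1}{2} + \frac{4 x}{3}\right) \left(7 + x\right)$ ($P{\left(x \right)} = \left(7 + x\right) \left(x + \left(x \frac{1}{3} + 2 \cdot \frac{1}{4}\right)\right) = \left(7 + x\right) \left(x + \left(\frac{x}{3} + \frac{1}{2}\right)\right) = \left(7 + x\right) \left(x + \left(\frac{1}{2} + \frac{x}{3}\right)\right) = \left(7 + x\right) \left(\frac{1}{2} + \frac{4 x}{3}\right) = \left(\frac{1}{2} + \frac{4 x}{3}\right) \left(7 + x\right)$)
$\left(X{\left(-12 \right)} + P{\left(6 \right)}\right) C{\left(6 \right)} = \left(\frac{1}{2 \left(-12\right)} + \left(\frac{7}{2} + \frac{4 \cdot 6^{2}}{3} + \frac{59}{6} \cdot 6\right)\right) \left(\left(- \frac{1}{2}\right) 6\right) = \left(\frac{1}{2} \left(- \frac{1}{12}\right) + \left(\frac{7}{2} + \frac{4}{3} \cdot 36 + 59\right)\right) \left(-3\right) = \left(- \frac{1}{24} + \left(\frac{7}{2} + 48 + 59\right)\right) \left(-3\right) = \left(- \frac{1}{24} + \frac{221}{2}\right) \left(-3\right) = \frac{2651}{24} \left(-3\right) = - \frac{2651}{8}$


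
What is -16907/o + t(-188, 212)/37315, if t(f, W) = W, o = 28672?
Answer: -624806241/1069895680 ≈ -0.58399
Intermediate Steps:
-16907/o + t(-188, 212)/37315 = -16907/28672 + 212/37315 = -624806241/1069895680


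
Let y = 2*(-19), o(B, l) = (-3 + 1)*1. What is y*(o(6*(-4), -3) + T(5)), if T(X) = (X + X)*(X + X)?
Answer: -3724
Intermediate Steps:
o(B, l) = -2 (o(B, l) = -2*1 = -2)
T(X) = 4*X**2 (T(X) = (2*X)*(2*X) = 4*X**2)
y = -38
y*(o(6*(-4), -3) + T(5)) = -38*(-2 + 4*5**2) = -38*(-2 + 4*25) = -38*(-2 + 100) = -38*98 = -3724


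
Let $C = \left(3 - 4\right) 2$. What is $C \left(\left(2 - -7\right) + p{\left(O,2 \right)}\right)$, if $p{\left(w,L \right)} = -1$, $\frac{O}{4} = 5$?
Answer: $-16$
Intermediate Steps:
$O = 20$ ($O = 4 \cdot 5 = 20$)
$C = -2$ ($C = \left(-1\right) 2 = -2$)
$C \left(\left(2 - -7\right) + p{\left(O,2 \right)}\right) = - 2 \left(\left(2 - -7\right) - 1\right) = - 2 \left(\left(2 + 7\right) - 1\right) = - 2 \left(9 - 1\right) = \left(-2\right) 8 = -16$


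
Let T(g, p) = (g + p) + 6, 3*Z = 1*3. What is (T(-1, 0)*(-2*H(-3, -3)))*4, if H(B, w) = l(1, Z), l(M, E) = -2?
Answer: 80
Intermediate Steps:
Z = 1 (Z = (1*3)/3 = (⅓)*3 = 1)
T(g, p) = 6 + g + p
H(B, w) = -2
(T(-1, 0)*(-2*H(-3, -3)))*4 = ((6 - 1 + 0)*(-2*(-2)))*4 = (5*4)*4 = 20*4 = 80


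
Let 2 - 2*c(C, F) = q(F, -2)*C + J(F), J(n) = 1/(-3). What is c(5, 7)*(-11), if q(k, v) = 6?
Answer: 913/6 ≈ 152.17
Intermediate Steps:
J(n) = -⅓
c(C, F) = 7/6 - 3*C (c(C, F) = 1 - (6*C - ⅓)/2 = 1 - (-⅓ + 6*C)/2 = 1 + (⅙ - 3*C) = 7/6 - 3*C)
c(5, 7)*(-11) = (7/6 - 3*5)*(-11) = (7/6 - 15)*(-11) = -83/6*(-11) = 913/6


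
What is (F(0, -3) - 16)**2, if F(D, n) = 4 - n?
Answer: 81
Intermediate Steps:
(F(0, -3) - 16)**2 = ((4 - 1*(-3)) - 16)**2 = ((4 + 3) - 16)**2 = (7 - 16)**2 = (-9)**2 = 81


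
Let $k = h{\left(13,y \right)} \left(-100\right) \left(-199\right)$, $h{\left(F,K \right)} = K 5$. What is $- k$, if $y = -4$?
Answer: $398000$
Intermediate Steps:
$h{\left(F,K \right)} = 5 K$
$k = -398000$ ($k = 5 \left(-4\right) \left(-100\right) \left(-199\right) = \left(-20\right) \left(-100\right) \left(-199\right) = 2000 \left(-199\right) = -398000$)
$- k = \left(-1\right) \left(-398000\right) = 398000$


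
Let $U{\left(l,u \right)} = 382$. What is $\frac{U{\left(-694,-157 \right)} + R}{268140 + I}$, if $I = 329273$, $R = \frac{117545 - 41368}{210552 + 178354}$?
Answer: $\frac{148638269}{232337500178} \approx 0.00063975$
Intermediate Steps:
$R = \frac{76177}{388906} \approx 0.19588$
$\frac{U{\left(-694,-157 \right)} + R}{268140 + I} = \frac{382 + \frac{76177}{388906}}{268140 + 329273} = \frac{148638269}{388906 \cdot 597413} = \frac{148638269}{388906} \cdot \frac{1}{597413} = \frac{148638269}{232337500178}$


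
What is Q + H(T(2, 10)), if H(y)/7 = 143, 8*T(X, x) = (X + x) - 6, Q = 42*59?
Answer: 3479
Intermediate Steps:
Q = 2478
T(X, x) = -¾ + X/8 + x/8 (T(X, x) = ((X + x) - 6)/8 = (-6 + X + x)/8 = -¾ + X/8 + x/8)
H(y) = 1001 (H(y) = 7*143 = 1001)
Q + H(T(2, 10)) = 2478 + 1001 = 3479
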